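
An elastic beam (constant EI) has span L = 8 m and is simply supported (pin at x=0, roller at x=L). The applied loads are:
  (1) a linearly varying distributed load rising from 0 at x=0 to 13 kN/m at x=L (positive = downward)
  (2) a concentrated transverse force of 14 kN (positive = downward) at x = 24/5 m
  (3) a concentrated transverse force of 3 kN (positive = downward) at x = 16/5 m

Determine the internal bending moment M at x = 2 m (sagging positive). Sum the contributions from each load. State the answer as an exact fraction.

Load 1 — triangular load w₀=13 kN/m (0→w₀ over full span):
  M_1 = w₀Lx/6 - w₀x³/(6L) = 13·8·2/6 - 13·2³/(6·8) = 65/2 kN·m
Load 2 — point force P=14 kN at a=24/5 m (b=L-a=16/5):
  M_2 = Pbx/L  [x≤a] = 14·(16/5)·2/8 = 56/5 kN·m
Load 3 — point force P=3 kN at a=16/5 m (b=L-a=24/5):
  M_3 = Pbx/L  [x≤a] = 3·(24/5)·2/8 = 18/5 kN·m
Superposition: M = Σ M_i = 473/10 kN·m ≈ 47.300000 kN·m

M(2) = 473/10 kN·m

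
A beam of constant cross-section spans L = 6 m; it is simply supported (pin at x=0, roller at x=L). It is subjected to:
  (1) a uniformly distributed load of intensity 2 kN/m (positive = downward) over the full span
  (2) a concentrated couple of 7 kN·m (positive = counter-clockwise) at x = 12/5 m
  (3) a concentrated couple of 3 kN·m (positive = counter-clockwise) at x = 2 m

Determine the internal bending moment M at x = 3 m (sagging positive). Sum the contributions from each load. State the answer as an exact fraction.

M(3) = 4 kN·m

Load 1 — uniform load w=2 kN/m over full span:
  M_1 = wx(L-x)/2 = 2·3·(6-3)/2 = 9 kN·m
Load 2 — applied couple M₀=7 kN·m at a=12/5 m (b=L-a=18/5):
  M_2 = M₀x/L - M₀  [x>a] = 7·3/6 - 7 = -7/2 kN·m
Load 3 — applied couple M₀=3 kN·m at a=2 m (b=L-a=4):
  M_3 = M₀x/L - M₀  [x>a] = 3·3/6 - 3 = -3/2 kN·m
Superposition: M = Σ M_i = 4 kN·m ≈ 4.000000 kN·m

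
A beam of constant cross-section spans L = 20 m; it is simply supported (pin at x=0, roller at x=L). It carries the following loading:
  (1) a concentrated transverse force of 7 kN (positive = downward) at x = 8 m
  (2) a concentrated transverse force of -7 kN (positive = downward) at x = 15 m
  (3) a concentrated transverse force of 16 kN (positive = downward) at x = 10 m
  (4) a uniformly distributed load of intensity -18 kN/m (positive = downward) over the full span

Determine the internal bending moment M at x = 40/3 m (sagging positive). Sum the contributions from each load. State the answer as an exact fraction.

Load 1 — point force P=7 kN at a=8 m (b=L-a=12):
  M_1 = Pa(L-x)/L  [x>a] = 7·8·(20-(40/3))/20 = 56/3 kN·m
Load 2 — point force P=-7 kN at a=15 m (b=L-a=5):
  M_2 = Pbx/L  [x≤a] = (-7)·5·(40/3)/20 = -70/3 kN·m
Load 3 — point force P=16 kN at a=10 m (b=L-a=10):
  M_3 = Pa(L-x)/L  [x>a] = 16·10·(20-(40/3))/20 = 160/3 kN·m
Load 4 — uniform load w=-18 kN/m over full span:
  M_4 = wx(L-x)/2 = (-18)·(40/3)·(20-(40/3))/2 = -800 kN·m
Superposition: M = Σ M_i = -2254/3 kN·m ≈ -751.333333 kN·m

M(40/3) = -2254/3 kN·m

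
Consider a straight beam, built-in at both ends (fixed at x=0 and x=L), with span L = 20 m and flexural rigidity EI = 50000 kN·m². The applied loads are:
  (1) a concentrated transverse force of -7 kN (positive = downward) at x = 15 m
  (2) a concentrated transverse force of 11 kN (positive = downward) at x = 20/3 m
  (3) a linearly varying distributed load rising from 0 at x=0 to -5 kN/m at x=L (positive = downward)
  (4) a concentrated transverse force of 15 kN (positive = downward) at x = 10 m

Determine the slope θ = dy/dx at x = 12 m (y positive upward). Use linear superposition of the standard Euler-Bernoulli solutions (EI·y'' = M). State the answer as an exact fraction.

θ(12) = 79/112500 rad

Load 1 — point force P=-7 kN at a=15 m (b=L-a=5):
  θ_1 = -Pb²x(2aL-(3a+b)x)/(2L³EI)  [x≤a] = -(-7)·5²·12·(2·15·20-(3·15+5)·12)/(2·20³·50000) = 0 rad
Load 2 — point force P=11 kN at a=20/3 m (b=L-a=40/3):
  θ_2 = Pa²(L-x)(2bL-(3b+a)(L-x))/(2L³EI)  [x>a] = 11·(20/3)²·(20-12)·(2·(40/3)·20-(3·(40/3)+(20/3))·(20-12))/(2·20³·50000) = 22/28125 rad
Load 3 — triangular load w₀=-5 kN/m (0→w₀ over full span):
  θ_3 = -w₀(2x(L-x)(L-2x)(x+2L)+x²(L-x)²)/(120LEI) = -(-5)·(2·12·(20-12)·(20-2·12)·(12+2·20)+12²·(20-12)²)/(120·20·50000) = -4/3125 rad
Load 4 — point force P=15 kN at a=10 m (b=L-a=10):
  θ_4 = Pa²(L-x)(2bL-(3b+a)(L-x))/(2L³EI)  [x>a] = 15·10²·(20-12)·(2·10·20-(3·10+10)·(20-12))/(2·20³·50000) = 3/2500 rad
Superposition: θ = Σ θ_i = 79/112500 rad ≈ 0.000702 rad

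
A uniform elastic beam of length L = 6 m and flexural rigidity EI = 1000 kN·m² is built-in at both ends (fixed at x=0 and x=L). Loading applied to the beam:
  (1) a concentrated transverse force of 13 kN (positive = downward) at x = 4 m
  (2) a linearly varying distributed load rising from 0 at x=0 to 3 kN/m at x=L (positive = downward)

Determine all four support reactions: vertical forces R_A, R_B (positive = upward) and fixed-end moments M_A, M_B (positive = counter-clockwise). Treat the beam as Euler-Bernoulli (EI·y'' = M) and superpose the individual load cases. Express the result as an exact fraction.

R_A = 1639/270 kN, M_A = 422/45 kN·m, R_B = 4301/270 kN, M_B = -763/45 kN·m

Load 1 — point force P=13 kN at a=4 m (b=L-a=2):
  R_A = Pb²(3a+b)/L³ = 13·2²·(3·4+2)/6³ = 91/27 kN
  M_A = Pab²/L² = 13·4·2²/6² = 52/9 kN·m
  R_B = Pa²(a+3b)/L³ = 13·4²·(4+3·2)/6³ = 260/27 kN
  M_B = -Pa²b/L² = -13·4²·2/6² = -104/9 kN·m
Load 2 — triangular load w₀=3 kN/m (0→w₀ over full span):
  R_A = 3w₀L/20 = 3·3·6/20 = 27/10 kN
  M_A = w₀L²/30 = 3·6²/30 = 18/5 kN·m
  R_B = 7w₀L/20 = 7·3·6/20 = 63/10 kN
  M_B = -w₀L²/20 = -3·6²/20 = -27/5 kN·m
Superposition: R_A = 1639/270 kN, M_A = 422/45 kN·m, R_B = 4301/270 kN, M_B = -763/45 kN·m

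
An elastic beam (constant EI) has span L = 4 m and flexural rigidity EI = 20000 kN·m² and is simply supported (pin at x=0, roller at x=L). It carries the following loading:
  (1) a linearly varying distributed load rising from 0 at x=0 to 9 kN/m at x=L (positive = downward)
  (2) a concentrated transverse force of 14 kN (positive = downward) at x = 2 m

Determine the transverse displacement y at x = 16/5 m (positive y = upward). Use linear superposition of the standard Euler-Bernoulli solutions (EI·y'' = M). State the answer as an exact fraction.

Load 1 — triangular load w₀=9 kN/m (0→w₀ over full span):
  y_1 = -w₀x(7L⁴-10L²x²+3x⁴)/(360LEI) = -9·(16/5)·(7·4⁴-10·4²·(16/5)²+3·(16/5)⁴)/(360·4·20000) = -4572/9765625 m
Load 2 — point force P=14 kN at a=2 m (b=L-a=2):
  y_2 = -Pa(L-x)(2Lx-a²-x²)/(6LEI)  [x>a] = -14·2·(4-(16/5))·(2·4·(16/5)-2²-(16/5)²)/(6·4·20000) = -497/937500 m
Superposition: y = Σ y_i = -116989/117187500 m ≈ -0.000998 m

y(16/5) = -116989/117187500 m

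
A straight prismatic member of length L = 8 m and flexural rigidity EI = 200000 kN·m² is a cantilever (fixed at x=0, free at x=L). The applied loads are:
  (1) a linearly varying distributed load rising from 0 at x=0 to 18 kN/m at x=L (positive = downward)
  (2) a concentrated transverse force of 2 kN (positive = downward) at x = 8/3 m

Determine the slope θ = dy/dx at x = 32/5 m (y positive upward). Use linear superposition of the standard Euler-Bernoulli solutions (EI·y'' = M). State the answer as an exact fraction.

Load 1 — triangular load w₀=18 kN/m (0→w₀ over full span):
  θ_1 = (w₀Lx²/4-w₀L²x/3-w₀x⁴/(24L))/EI = (18·8·(32/5)²/4-18·8²·(32/5)/3-18·(32/5)⁴/(24·8))/200000 = -11136/1953125 rad
Load 2 — point force P=2 kN at a=8/3 m (b=L-a=16/3):
  θ_2 = -Pa²/(2EI)  [x>a] = -2·(8/3)²/(2·200000) = -1/28125 rad
Superposition: θ = Σ θ_i = -100849/17578125 rad ≈ -0.005737 rad

θ(32/5) = -100849/17578125 rad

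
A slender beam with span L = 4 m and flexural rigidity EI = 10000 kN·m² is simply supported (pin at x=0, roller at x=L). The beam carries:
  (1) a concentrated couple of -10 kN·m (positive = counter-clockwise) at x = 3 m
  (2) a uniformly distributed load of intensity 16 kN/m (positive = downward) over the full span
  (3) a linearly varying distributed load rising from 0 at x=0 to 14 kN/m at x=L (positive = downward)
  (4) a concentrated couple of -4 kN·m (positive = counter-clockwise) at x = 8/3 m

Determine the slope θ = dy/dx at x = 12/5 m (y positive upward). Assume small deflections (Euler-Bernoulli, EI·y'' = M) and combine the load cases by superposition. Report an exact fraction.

Load 1 — applied couple M₀=-10 kN·m at a=3 m (b=L-a=1):
  θ_1 = (M₀x²/(2L)+C₁)/EI  [x≤a] with C₁=M₀(3b²-L²)/(6L)=65/12 = ((-10)·(12/5)²/(2·4)+(65/12))/10000 = -107/600000 rad
Load 2 — uniform load w=16 kN/m over full span:
  θ_2 = -w(L³-6Lx²+4x³)/(24EI) = -16·(4³-6·4·(12/5)²+4·(12/5)³)/(24·10000) = 296/234375 rad
Load 3 — triangular load w₀=14 kN/m (0→w₀ over full span):
  θ_3 = -w₀(7L⁴-30L²x²+15x⁴)/(360LEI) = -14·(7·4⁴-30·4²·(12/5)²+15·(12/5)⁴)/(360·4·10000) = 1624/3515625 rad
Load 4 — applied couple M₀=-4 kN·m at a=8/3 m (b=L-a=4/3):
  θ_4 = (M₀x²/(2L)+C₁)/EI  [x≤a] with C₁=M₀(3b²-L²)/(6L)=16/9 = ((-4)·(12/5)²/(2·4)+(16/9))/10000 = -31/281250 rad
Superposition: θ = Σ θ_i = 323171/225000000 rad ≈ 0.001436 rad

θ(12/5) = 323171/225000000 rad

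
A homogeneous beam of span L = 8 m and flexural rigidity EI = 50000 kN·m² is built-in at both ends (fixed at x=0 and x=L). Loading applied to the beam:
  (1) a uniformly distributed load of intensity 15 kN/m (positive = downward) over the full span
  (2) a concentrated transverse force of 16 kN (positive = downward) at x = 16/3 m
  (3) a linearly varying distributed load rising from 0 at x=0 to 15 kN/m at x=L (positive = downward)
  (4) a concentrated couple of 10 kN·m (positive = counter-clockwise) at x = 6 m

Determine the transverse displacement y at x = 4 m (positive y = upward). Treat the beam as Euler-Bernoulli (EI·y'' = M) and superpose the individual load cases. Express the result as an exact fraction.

y(4) = -2281/405000 m

Load 1 — uniform load w=15 kN/m over full span:
  y_1 = -wx²(L-x)²/(24EI) = -15·4²·(8-4)²/(24·50000) = -2/625 m
Load 2 — point force P=16 kN at a=16/3 m (b=L-a=8/3):
  y_2 = -Pb²x²(3aL-(3a+b)x)/(6L³EI)  [x≤a] = -16·(8/3)²·4²·(3·(16/3)·8-(3·(16/3)+(8/3))·4)/(6·8³·50000) = -32/50625 m
Load 3 — triangular load w₀=15 kN/m (0→w₀ over full span):
  y_3 = -w₀x²(L-x)²(x+2L)/(120LEI) = -15·4²·(8-4)²·(4+2·8)/(120·8·50000) = -1/625 m
Load 4 — applied couple M₀=10 kN·m at a=6 m (b=L-a=2):
  y_4 = (R_Ax³/6 - M_Ax²/2)/EI  [x≤a] with R_A=45/32, M_A=25/8 = ((45/32)·4³/6 - (25/8)·4²/2)/50000 = -1/5000 m
Superposition: y = Σ y_i = -2281/405000 m ≈ -0.005632 m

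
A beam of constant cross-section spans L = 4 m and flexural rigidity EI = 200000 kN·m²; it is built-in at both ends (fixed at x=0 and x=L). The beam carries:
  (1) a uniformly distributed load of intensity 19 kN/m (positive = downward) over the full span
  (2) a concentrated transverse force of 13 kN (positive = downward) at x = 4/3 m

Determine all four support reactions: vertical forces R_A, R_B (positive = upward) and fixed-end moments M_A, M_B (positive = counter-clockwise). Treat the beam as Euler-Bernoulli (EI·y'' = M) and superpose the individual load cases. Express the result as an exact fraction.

R_A = 1286/27 kN, M_A = 892/27 kN·m, R_B = 1117/27 kN, M_B = -788/27 kN·m

Load 1 — uniform load w=19 kN/m over full span:
  R_A = wL/2 = 19·4/2 = 38 kN
  M_A = wL²/12 = 19·4²/12 = 76/3 kN·m
  R_B = wL/2 = 19·4/2 = 38 kN
  M_B = -wL²/12 = -19·4²/12 = -76/3 kN·m
Load 2 — point force P=13 kN at a=4/3 m (b=L-a=8/3):
  R_A = Pb²(3a+b)/L³ = 13·(8/3)²·(3·(4/3)+(8/3))/4³ = 260/27 kN
  M_A = Pab²/L² = 13·(4/3)·(8/3)²/4² = 208/27 kN·m
  R_B = Pa²(a+3b)/L³ = 13·(4/3)²·((4/3)+3·(8/3))/4³ = 91/27 kN
  M_B = -Pa²b/L² = -13·(4/3)²·(8/3)/4² = -104/27 kN·m
Superposition: R_A = 1286/27 kN, M_A = 892/27 kN·m, R_B = 1117/27 kN, M_B = -788/27 kN·m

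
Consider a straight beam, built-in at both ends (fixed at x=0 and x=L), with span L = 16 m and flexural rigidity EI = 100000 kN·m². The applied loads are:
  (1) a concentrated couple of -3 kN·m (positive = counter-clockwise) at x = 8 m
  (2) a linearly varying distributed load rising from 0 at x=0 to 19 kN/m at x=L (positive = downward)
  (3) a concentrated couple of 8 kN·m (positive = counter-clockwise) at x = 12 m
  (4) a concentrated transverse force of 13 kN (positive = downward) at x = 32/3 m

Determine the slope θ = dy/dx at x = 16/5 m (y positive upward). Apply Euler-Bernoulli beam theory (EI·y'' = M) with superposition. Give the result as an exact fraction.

θ(16/5) = -689239/210937500 rad

Load 1 — applied couple M₀=-3 kN·m at a=8 m (b=L-a=8):
  θ_1 = (R_Ax²/2 - M_Ax)/EI  [x≤a] with R_A=-9/32, M_A=-3/4 = ((-9/32)·(16/5)²/2 - (-3/4)·(16/5))/100000 = 3/312500 rad
Load 2 — triangular load w₀=19 kN/m (0→w₀ over full span):
  θ_2 = -w₀(2x(L-x)(L-2x)(x+2L)+x²(L-x)²)/(120LEI) = -19·(2·(16/5)·(16-(16/5))·(16-2·(16/5))·((16/5)+2·16)+(16/5)²·(16-(16/5))²)/(120·16·100000) = -17024/5859375 rad
Load 3 — applied couple M₀=8 kN·m at a=12 m (b=L-a=4):
  θ_3 = (R_Ax²/2 - M_Ax)/EI  [x≤a] with R_A=9/16, M_A=5/2 = ((9/16)·(16/5)²/2 - (5/2)·(16/5))/100000 = -4/78125 rad
Load 4 — point force P=13 kN at a=32/3 m (b=L-a=16/3):
  θ_4 = -Pb²x(2aL-(3a+b)x)/(2L³EI)  [x≤a] = -13·(16/3)²·(16/5)·(2·(32/3)·16-(3·(32/3)+(16/3))·(16/5))/(2·16³·100000) = -676/2109375 rad
Superposition: θ = Σ θ_i = -689239/210937500 rad ≈ -0.003268 rad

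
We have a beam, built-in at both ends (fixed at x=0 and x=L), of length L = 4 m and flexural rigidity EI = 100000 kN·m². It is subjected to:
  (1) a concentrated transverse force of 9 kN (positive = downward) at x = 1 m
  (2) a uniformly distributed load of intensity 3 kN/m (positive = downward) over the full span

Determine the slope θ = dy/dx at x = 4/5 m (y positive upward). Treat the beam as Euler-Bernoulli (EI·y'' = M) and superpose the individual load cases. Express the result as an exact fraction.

Load 1 — point force P=9 kN at a=1 m (b=L-a=3):
  θ_1 = -Pb²x(2aL-(3a+b)x)/(2L³EI)  [x≤a] = -9·3²·(4/5)·(2·1·4-(3·1+3)·(4/5))/(2·4³·100000) = -81/5000000 rad
Load 2 — uniform load w=3 kN/m over full span:
  θ_2 = -wx(L-x)(L-2x)/(12EI) = -3·(4/5)·(4-(4/5))·(4-2·(4/5))/(12·100000) = -6/390625 rad
Superposition: θ = Σ θ_i = -789/25000000 rad ≈ -0.000032 rad

θ(4/5) = -789/25000000 rad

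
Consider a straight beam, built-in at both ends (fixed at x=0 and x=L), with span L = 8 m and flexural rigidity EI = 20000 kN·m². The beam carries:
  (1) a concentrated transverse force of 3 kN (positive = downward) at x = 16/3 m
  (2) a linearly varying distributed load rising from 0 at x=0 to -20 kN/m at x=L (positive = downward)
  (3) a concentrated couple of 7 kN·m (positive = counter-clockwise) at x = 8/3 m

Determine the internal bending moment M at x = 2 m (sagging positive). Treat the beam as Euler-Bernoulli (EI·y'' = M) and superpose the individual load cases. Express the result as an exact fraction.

M(2) = 1/9 kN·m

Load 1 — point force P=3 kN at a=16/3 m (b=L-a=8/3):
  M_1 = Pb²(3a+b)x/L³ - Pab²/L²  [x≤a] = 3·(8/3)²·(3·(16/3)+(8/3))·2/8³ - 3·(16/3)·(8/3)²/8² = -2/9 kN·m
Load 2 — triangular load w₀=-20 kN/m (0→w₀ over full span):
  M_2 = 3w₀Lx/20 - w₀L²/30 - w₀x³/(6L) = 3·(-20)·8·2/20 - (-20)·8²/30 - (-20)·2³/(6·8) = -2 kN·m
Load 3 — applied couple M₀=7 kN·m at a=8/3 m (b=L-a=16/3):
  M_3 = R_Ax - M_A  [x≤a] with R_A=7/6, M_A=0 = (7/6)·2 - 0 = 7/3 kN·m
Superposition: M = Σ M_i = 1/9 kN·m ≈ 0.111111 kN·m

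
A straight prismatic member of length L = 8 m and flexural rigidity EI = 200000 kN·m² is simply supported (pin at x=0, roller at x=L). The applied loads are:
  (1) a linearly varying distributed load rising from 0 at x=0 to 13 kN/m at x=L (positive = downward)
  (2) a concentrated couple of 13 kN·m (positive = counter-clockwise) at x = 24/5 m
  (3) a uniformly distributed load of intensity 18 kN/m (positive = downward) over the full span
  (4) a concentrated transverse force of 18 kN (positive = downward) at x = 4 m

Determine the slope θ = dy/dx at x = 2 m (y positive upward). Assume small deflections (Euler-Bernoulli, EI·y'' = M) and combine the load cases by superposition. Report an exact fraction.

θ(2) = -188821/90000000 rad

Load 1 — triangular load w₀=13 kN/m (0→w₀ over full span):
  θ_1 = -w₀(7L⁴-30L²x²+15x⁴)/(360LEI) = -13·(7·8⁴-30·8²·2²+15·2⁴)/(360·8·200000) = -17251/36000000 rad
Load 2 — applied couple M₀=13 kN·m at a=24/5 m (b=L-a=16/5):
  θ_2 = (M₀x²/(2L)+C₁)/EI  [x≤a] with C₁=M₀(3b²-L²)/(6L)=-676/75 = (13·2²/(2·8)+(-676/75))/200000 = -1729/60000000 rad
Load 3 — uniform load w=18 kN/m over full span:
  θ_3 = -w(L³-6Lx²+4x³)/(24EI) = -18·(8³-6·8·2²+4·2³)/(24·200000) = -33/25000 rad
Load 4 — point force P=18 kN at a=4 m (b=L-a=4):
  θ_4 = -Pb(L²-b²-3x²)/(6LEI)  [x≤a] = -18·4·(8²-4²-3·2²)/(6·8·200000) = -27/100000 rad
Superposition: θ = Σ θ_i = -188821/90000000 rad ≈ -0.002098 rad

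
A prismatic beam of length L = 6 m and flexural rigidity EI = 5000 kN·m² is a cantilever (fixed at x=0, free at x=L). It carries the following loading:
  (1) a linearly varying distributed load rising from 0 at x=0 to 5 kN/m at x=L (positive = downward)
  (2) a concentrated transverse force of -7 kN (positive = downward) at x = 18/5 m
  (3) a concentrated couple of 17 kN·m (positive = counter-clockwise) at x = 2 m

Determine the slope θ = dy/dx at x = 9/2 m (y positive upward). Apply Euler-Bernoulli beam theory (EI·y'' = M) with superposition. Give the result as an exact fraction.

Load 1 — triangular load w₀=5 kN/m (0→w₀ over full span):
  θ_1 = (w₀Lx²/4-w₀L²x/3-w₀x⁴/(24L))/EI = (5·6·(9/2)²/4-5·6²·(9/2)/3-5·(9/2)⁴/(24·6))/5000 = -6777/256000 rad
Load 2 — point force P=-7 kN at a=18/5 m (b=L-a=12/5):
  θ_2 = -Pa²/(2EI)  [x>a] = -(-7)·(18/5)²/(2·5000) = 567/62500 rad
Load 3 — applied couple M₀=17 kN·m at a=2 m (b=L-a=4):
  θ_3 = M₀a/EI  [x>a] = 17·2/5000 = 17/2500 rad
Superposition: θ = Σ θ_i = -339221/32000000 rad ≈ -0.010601 rad

θ(9/2) = -339221/32000000 rad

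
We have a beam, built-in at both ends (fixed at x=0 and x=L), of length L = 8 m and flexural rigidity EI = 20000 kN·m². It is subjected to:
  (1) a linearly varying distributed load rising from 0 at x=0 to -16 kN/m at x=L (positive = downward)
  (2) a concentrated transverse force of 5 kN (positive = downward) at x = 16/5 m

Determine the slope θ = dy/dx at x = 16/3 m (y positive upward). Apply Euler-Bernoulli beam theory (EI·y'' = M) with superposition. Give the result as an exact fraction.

θ(16/3) = -3724/3796875 rad

Load 1 — triangular load w₀=-16 kN/m (0→w₀ over full span):
  θ_1 = -w₀(2x(L-x)(L-2x)(x+2L)+x²(L-x)²)/(120LEI) = -(-16)·(2·(16/3)·(8-(16/3))·(8-2·(16/3))·((16/3)+2·8)+(16/3)²·(8-(16/3))²)/(120·8·20000) = -896/759375 rad
Load 2 — point force P=5 kN at a=16/5 m (b=L-a=24/5):
  θ_2 = Pa²(L-x)(2bL-(3b+a)(L-x))/(2L³EI)  [x>a] = 5·(16/5)²·(8-(16/3))·(2·(24/5)·8-(3·(24/5)+(16/5))·(8-(16/3)))/(2·8³·20000) = 28/140625 rad
Superposition: θ = Σ θ_i = -3724/3796875 rad ≈ -0.000981 rad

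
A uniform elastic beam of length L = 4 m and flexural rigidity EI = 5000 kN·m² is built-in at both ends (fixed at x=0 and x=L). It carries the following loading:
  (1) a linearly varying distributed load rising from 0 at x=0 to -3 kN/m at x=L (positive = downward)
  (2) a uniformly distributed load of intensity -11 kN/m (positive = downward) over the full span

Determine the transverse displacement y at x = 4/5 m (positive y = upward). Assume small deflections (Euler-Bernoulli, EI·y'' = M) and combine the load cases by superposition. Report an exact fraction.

y(4/5) = 19712/29296875 m

Load 1 — triangular load w₀=-3 kN/m (0→w₀ over full span):
  y_1 = -w₀x²(L-x)²(x+2L)/(120LEI) = -(-3)·(4/5)²·(4-(4/5))²·((4/5)+2·4)/(120·4·5000) = 704/9765625 m
Load 2 — uniform load w=-11 kN/m over full span:
  y_2 = -wx²(L-x)²/(24EI) = -(-11)·(4/5)²·(4-(4/5))²/(24·5000) = 704/1171875 m
Superposition: y = Σ y_i = 19712/29296875 m ≈ 0.000673 m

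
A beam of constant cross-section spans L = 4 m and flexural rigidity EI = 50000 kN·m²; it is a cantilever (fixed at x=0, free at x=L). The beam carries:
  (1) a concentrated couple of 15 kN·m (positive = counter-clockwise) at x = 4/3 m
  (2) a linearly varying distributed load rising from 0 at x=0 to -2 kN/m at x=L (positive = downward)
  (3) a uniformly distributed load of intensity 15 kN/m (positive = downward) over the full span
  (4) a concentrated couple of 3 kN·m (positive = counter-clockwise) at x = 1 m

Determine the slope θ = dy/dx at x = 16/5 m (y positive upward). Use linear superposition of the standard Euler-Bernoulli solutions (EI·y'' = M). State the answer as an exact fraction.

Load 1 — applied couple M₀=15 kN·m at a=4/3 m (b=L-a=8/3):
  θ_1 = M₀a/EI  [x>a] = 15·(4/3)/50000 = 1/2500 rad
Load 2 — triangular load w₀=-2 kN/m (0→w₀ over full span):
  θ_2 = (w₀Lx²/4-w₀L²x/3-w₀x⁴/(24L))/EI = ((-2)·4·(16/5)²/4-(-2)·4²·(16/5)/3-(-2)·(16/5)⁴/(24·4))/50000 = 1856/5859375 rad
Load 3 — uniform load w=15 kN/m over full span:
  θ_3 = -wx(x²-3Lx+3L²)/(6EI) = -15·(16/5)·((16/5)²-3·4·(16/5)+3·4²)/(6·50000) = -248/78125 rad
Load 4 — applied couple M₀=3 kN·m at a=1 m (b=L-a=3):
  θ_4 = M₀a/EI  [x>a] = 3·1/50000 = 3/50000 rad
Superposition: θ = Σ θ_i = -224779/93750000 rad ≈ -0.002398 rad

θ(16/5) = -224779/93750000 rad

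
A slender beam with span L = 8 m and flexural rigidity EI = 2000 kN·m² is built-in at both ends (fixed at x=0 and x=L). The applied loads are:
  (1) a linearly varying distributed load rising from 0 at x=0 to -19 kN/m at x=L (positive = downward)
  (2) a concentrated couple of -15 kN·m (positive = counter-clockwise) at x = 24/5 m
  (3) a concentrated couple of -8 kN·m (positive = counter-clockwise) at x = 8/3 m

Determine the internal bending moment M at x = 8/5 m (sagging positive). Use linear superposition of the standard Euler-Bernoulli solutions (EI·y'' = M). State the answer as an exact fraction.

Load 1 — triangular load w₀=-19 kN/m (0→w₀ over full span):
  M_1 = 3w₀Lx/20 - w₀L²/30 - w₀x³/(6L) = 3·(-19)·8·(8/5)/20 - (-19)·8²/30 - (-19)·(8/5)³/(6·8) = 2128/375 kN·m
Load 2 — applied couple M₀=-15 kN·m at a=24/5 m (b=L-a=16/5):
  M_2 = R_Ax - M_A  [x≤a] with R_A=-27/10, M_A=-24/5 = (-27/10)·(8/5) - (-24/5) = 12/25 kN·m
Load 3 — applied couple M₀=-8 kN·m at a=8/3 m (b=L-a=16/3):
  M_3 = R_Ax - M_A  [x≤a] with R_A=-4/3, M_A=0 = (-4/3)·(8/5) - 0 = -32/15 kN·m
Superposition: M = Σ M_i = 1508/375 kN·m ≈ 4.021333 kN·m

M(8/5) = 1508/375 kN·m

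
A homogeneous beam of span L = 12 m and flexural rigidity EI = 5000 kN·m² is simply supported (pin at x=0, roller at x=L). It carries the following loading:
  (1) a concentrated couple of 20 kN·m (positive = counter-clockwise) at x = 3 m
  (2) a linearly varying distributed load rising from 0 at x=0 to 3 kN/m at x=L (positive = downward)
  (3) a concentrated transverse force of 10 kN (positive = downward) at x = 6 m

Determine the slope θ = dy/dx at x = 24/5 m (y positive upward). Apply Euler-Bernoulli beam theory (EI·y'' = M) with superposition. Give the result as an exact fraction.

Load 1 — applied couple M₀=20 kN·m at a=3 m (b=L-a=9):
  θ_1 = (M₀x²/(2L)-M₀(x-a)+C₁)/EI  [x>a] with C₁=M₀(3b²-L²)/(6L)=55/2 = (20·(24/5)²/(2·12)-20·((24/5)-3)+(55/2))/5000 = 107/50000 rad
Load 2 — triangular load w₀=3 kN/m (0→w₀ over full span):
  θ_2 = -w₀(7L⁴-30L²x²+15x⁴)/(360LEI) = -3·(7·12⁴-30·12²·(24/5)²+15·(24/5)⁴)/(360·12·5000) = -2907/390625 rad
Load 3 — point force P=10 kN at a=6 m (b=L-a=6):
  θ_3 = -Pb(L²-b²-3x²)/(6LEI)  [x≤a] = -10·6·(12²-6²-3·(24/5)²)/(6·12·5000) = -81/12500 rad
Superposition: θ = Σ θ_i = -73637/6250000 rad ≈ -0.011782 rad

θ(24/5) = -73637/6250000 rad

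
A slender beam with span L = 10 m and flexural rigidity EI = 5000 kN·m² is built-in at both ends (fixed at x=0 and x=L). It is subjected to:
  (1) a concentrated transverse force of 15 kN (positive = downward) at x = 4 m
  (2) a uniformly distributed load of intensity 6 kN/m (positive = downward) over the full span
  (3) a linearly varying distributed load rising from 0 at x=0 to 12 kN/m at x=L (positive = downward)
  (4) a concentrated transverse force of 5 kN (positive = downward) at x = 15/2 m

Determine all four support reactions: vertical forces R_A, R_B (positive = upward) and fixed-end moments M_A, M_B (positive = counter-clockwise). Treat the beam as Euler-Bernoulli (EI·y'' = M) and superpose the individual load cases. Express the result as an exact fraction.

R_A = 46801/800 kN, M_A = 18231/160 kN·m, R_B = 65199/800 kN, M_B = -21029/160 kN·m

Load 1 — point force P=15 kN at a=4 m (b=L-a=6):
  R_A = Pb²(3a+b)/L³ = 15·6²·(3·4+6)/10³ = 243/25 kN
  M_A = Pab²/L² = 15·4·6²/10² = 108/5 kN·m
  R_B = Pa²(a+3b)/L³ = 15·4²·(4+3·6)/10³ = 132/25 kN
  M_B = -Pa²b/L² = -15·4²·6/10² = -72/5 kN·m
Load 2 — uniform load w=6 kN/m over full span:
  R_A = wL/2 = 6·10/2 = 30 kN
  M_A = wL²/12 = 6·10²/12 = 50 kN·m
  R_B = wL/2 = 6·10/2 = 30 kN
  M_B = -wL²/12 = -6·10²/12 = -50 kN·m
Load 3 — triangular load w₀=12 kN/m (0→w₀ over full span):
  R_A = 3w₀L/20 = 3·12·10/20 = 18 kN
  M_A = w₀L²/30 = 12·10²/30 = 40 kN·m
  R_B = 7w₀L/20 = 7·12·10/20 = 42 kN
  M_B = -w₀L²/20 = -12·10²/20 = -60 kN·m
Load 4 — point force P=5 kN at a=15/2 m (b=L-a=5/2):
  R_A = Pb²(3a+b)/L³ = 5·(5/2)²·(3·(15/2)+(5/2))/10³ = 25/32 kN
  M_A = Pab²/L² = 5·(15/2)·(5/2)²/10² = 75/32 kN·m
  R_B = Pa²(a+3b)/L³ = 5·(15/2)²·((15/2)+3·(5/2))/10³ = 135/32 kN
  M_B = -Pa²b/L² = -5·(15/2)²·(5/2)/10² = -225/32 kN·m
Superposition: R_A = 46801/800 kN, M_A = 18231/160 kN·m, R_B = 65199/800 kN, M_B = -21029/160 kN·m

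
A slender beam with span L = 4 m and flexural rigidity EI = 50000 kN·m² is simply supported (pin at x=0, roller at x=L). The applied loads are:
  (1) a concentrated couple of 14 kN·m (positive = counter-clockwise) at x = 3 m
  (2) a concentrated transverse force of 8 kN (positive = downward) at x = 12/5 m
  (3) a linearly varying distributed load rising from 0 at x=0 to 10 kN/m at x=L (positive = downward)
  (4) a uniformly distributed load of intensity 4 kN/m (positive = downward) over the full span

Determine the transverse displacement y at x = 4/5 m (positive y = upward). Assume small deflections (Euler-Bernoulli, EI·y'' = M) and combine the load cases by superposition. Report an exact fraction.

y(4/5) = -89193/156250000 m

Load 1 — applied couple M₀=14 kN·m at a=3 m (b=L-a=1):
  y_1 = (M₀x³/(6L)+C₁x)/EI  [x≤a] with C₁=M₀(3b²-L²)/(6L)=-91/12 = (14·(4/5)³/(6·4)+(-91/12)·(4/5))/50000 = -721/6250000 m
Load 2 — point force P=8 kN at a=12/5 m (b=L-a=8/5):
  y_2 = -Pbx(L²-b²-x²)/(6LEI)  [x≤a] = -8·(8/5)·(4/5)·(4²-(8/5)²-(4/5)²)/(6·4·50000) = -128/1171875 m
Load 3 — triangular load w₀=10 kN/m (0→w₀ over full span):
  y_3 = -w₀x(7L⁴-10L²x²+3x⁴)/(360LEI) = -10·(4/5)·(7·4⁴-10·4²·(4/5)²+3·(4/5)⁴)/(360·4·50000) = -5504/29296875 m
Load 4 — uniform load w=4 kN/m over full span:
  y_4 = -wx(L³-2Lx²+x³)/(24EI) = -4·(4/5)·(4³-2·4·(4/5)²+(4/5)³)/(24·50000) = -928/5859375 m
Superposition: y = Σ y_i = -89193/156250000 m ≈ -0.000571 m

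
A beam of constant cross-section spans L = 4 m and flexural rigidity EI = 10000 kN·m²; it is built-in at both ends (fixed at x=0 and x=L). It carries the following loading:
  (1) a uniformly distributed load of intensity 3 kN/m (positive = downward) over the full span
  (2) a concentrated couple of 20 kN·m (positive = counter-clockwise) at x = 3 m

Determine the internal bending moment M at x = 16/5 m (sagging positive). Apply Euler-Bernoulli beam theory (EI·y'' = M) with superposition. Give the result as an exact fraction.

M(16/5) = -841/100 kN·m

Load 1 — uniform load w=3 kN/m over full span:
  M_1 = wLx/2 - wL²/12 - wx²/2 = 3·4·(16/5)/2 - 3·4²/12 - 3·(16/5)²/2 = -4/25 kN·m
Load 2 — applied couple M₀=20 kN·m at a=3 m (b=L-a=1):
  M_2 = R_Ax - M_A - M₀  [x>a] with R_A=45/8, M_A=25/4 = (45/8)·(16/5) - (25/4) - 20 = -33/4 kN·m
Superposition: M = Σ M_i = -841/100 kN·m ≈ -8.410000 kN·m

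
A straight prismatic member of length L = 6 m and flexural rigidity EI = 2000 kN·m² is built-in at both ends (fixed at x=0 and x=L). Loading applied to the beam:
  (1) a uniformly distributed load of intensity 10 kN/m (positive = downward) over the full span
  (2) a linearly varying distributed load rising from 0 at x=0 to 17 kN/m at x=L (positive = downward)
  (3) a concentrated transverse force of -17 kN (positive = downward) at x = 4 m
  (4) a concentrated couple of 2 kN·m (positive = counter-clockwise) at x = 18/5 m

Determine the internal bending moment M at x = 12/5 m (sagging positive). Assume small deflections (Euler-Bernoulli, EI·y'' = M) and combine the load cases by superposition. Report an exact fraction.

Load 1 — uniform load w=10 kN/m over full span:
  M_1 = wLx/2 - wL²/12 - wx²/2 = 10·6·(12/5)/2 - 10·6²/12 - 10·(12/5)²/2 = 66/5 kN·m
Load 2 — triangular load w₀=17 kN/m (0→w₀ over full span):
  M_2 = 3w₀Lx/20 - w₀L²/30 - w₀x³/(6L) = 3·17·6·(12/5)/20 - 17·6²/30 - 17·(12/5)³/(6·6) = 1224/125 kN·m
Load 3 — point force P=-17 kN at a=4 m (b=L-a=2):
  M_3 = Pb²(3a+b)x/L³ - Pab²/L²  [x≤a] = (-17)·2²·(3·4+2)·(12/5)/6³ - (-17)·4·2²/6² = -136/45 kN·m
Load 4 — applied couple M₀=2 kN·m at a=18/5 m (b=L-a=12/5):
  M_4 = R_Ax - M_A  [x≤a] with R_A=12/25, M_A=16/25 = (12/25)·(12/5) - (16/25) = 64/125 kN·m
Superposition: M = Σ M_i = 23042/1125 kN·m ≈ 20.481778 kN·m

M(12/5) = 23042/1125 kN·m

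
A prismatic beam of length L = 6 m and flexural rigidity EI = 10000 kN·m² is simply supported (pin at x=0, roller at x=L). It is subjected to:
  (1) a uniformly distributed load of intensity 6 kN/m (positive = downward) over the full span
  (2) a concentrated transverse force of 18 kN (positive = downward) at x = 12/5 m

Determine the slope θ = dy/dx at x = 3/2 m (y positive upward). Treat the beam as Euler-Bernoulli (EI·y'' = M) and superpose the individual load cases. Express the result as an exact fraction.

θ(3/2) = -66447/10000000 rad

Load 1 — uniform load w=6 kN/m over full span:
  θ_1 = -w(L³-6Lx²+4x³)/(24EI) = -6·(6³-6·6·(3/2)²+4·(3/2)³)/(24·10000) = -297/80000 rad
Load 2 — point force P=18 kN at a=12/5 m (b=L-a=18/5):
  θ_2 = -Pb(L²-b²-3x²)/(6LEI)  [x≤a] = -18·(18/5)·(6²-(18/5)²-3·(3/2)²)/(6·6·10000) = -14661/5000000 rad
Superposition: θ = Σ θ_i = -66447/10000000 rad ≈ -0.006645 rad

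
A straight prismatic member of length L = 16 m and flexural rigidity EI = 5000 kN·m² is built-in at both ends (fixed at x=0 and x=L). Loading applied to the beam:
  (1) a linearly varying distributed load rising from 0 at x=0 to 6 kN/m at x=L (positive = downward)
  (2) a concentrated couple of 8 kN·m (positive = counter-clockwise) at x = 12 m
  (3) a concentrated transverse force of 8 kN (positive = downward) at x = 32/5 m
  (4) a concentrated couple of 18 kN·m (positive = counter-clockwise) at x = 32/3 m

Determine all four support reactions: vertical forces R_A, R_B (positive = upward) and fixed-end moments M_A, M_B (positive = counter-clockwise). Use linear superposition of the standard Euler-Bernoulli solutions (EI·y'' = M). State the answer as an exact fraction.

Load 1 — triangular load w₀=6 kN/m (0→w₀ over full span):
  R_A = 3w₀L/20 = 3·6·16/20 = 72/5 kN
  M_A = w₀L²/30 = 6·16²/30 = 256/5 kN·m
  R_B = 7w₀L/20 = 7·6·16/20 = 168/5 kN
  M_B = -w₀L²/20 = -6·16²/20 = -384/5 kN·m
Load 2 — applied couple M₀=8 kN·m at a=12 m (b=L-a=4):
  R_A = 6M₀ab/L³ = 6·8·12·4/16³ = 9/16 kN
  M_A = M₀b(2a-b)/L² = 8·4·(2·12-4)/16² = 5/2 kN·m
  R_B = -6M₀ab/L³ = -6·8·12·4/16³ = -9/16 kN
  M_B = M₀a(2b-a)/L² = 8·12·(2·4-12)/16² = -3/2 kN·m
Load 3 — point force P=8 kN at a=32/5 m (b=L-a=48/5):
  R_A = Pb²(3a+b)/L³ = 8·(48/5)²·(3·(32/5)+(48/5))/16³ = 648/125 kN
  M_A = Pab²/L² = 8·(32/5)·(48/5)²/16² = 2304/125 kN·m
  R_B = Pa²(a+3b)/L³ = 8·(32/5)²·((32/5)+3·(48/5))/16³ = 352/125 kN
  M_B = -Pa²b/L² = -8·(32/5)²·(48/5)/16² = -1536/125 kN·m
Load 4 — applied couple M₀=18 kN·m at a=32/3 m (b=L-a=16/3):
  R_A = 6M₀ab/L³ = 6·18·(32/3)·(16/3)/16³ = 3/2 kN
  M_A = M₀b(2a-b)/L² = 18·(16/3)·(2·(32/3)-(16/3))/16² = 6 kN·m
  R_B = -6M₀ab/L³ = -6·18·(32/3)·(16/3)/16³ = -3/2 kN
  M_B = M₀a(2b-a)/L² = 18·(32/3)·(2·(16/3)-(32/3))/16² = 0 kN·m
Superposition: R_A = 43293/2000 kN, M_A = 19533/250 kN·m, R_B = 68707/2000 kN, M_B = -22647/250 kN·m

R_A = 43293/2000 kN, M_A = 19533/250 kN·m, R_B = 68707/2000 kN, M_B = -22647/250 kN·m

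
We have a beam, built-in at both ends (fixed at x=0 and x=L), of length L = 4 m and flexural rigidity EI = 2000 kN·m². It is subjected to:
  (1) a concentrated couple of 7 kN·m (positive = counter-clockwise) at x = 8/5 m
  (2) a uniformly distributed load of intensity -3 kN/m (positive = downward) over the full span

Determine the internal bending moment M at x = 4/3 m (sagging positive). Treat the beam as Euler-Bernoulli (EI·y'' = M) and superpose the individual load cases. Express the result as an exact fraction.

Load 1 — applied couple M₀=7 kN·m at a=8/5 m (b=L-a=12/5):
  M_1 = R_Ax - M_A  [x≤a] with R_A=63/25, M_A=21/25 = (63/25)·(4/3) - (21/25) = 63/25 kN·m
Load 2 — uniform load w=-3 kN/m over full span:
  M_2 = wLx/2 - wL²/12 - wx²/2 = (-3)·4·(4/3)/2 - (-3)·4²/12 - (-3)·(4/3)²/2 = -4/3 kN·m
Superposition: M = Σ M_i = 89/75 kN·m ≈ 1.186667 kN·m

M(4/3) = 89/75 kN·m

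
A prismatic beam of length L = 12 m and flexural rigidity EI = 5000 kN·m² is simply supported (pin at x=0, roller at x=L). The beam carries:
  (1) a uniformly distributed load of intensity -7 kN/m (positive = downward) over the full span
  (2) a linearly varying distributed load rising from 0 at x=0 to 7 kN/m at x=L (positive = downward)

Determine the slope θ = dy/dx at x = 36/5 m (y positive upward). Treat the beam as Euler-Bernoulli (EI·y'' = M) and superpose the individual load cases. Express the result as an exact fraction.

θ(36/5) = -6783/390625 rad

Load 1 — uniform load w=-7 kN/m over full span:
  θ_1 = -w(L³-6Lx²+4x³)/(24EI) = -(-7)·(12³-6·12·(36/5)²+4·(36/5)³)/(24·5000) = -2331/78125 rad
Load 2 — triangular load w₀=7 kN/m (0→w₀ over full span):
  θ_2 = -w₀(7L⁴-30L²x²+15x⁴)/(360LEI) = -7·(7·12⁴-30·12²·(36/5)²+15·(36/5)⁴)/(360·12·5000) = 4872/390625 rad
Superposition: θ = Σ θ_i = -6783/390625 rad ≈ -0.017364 rad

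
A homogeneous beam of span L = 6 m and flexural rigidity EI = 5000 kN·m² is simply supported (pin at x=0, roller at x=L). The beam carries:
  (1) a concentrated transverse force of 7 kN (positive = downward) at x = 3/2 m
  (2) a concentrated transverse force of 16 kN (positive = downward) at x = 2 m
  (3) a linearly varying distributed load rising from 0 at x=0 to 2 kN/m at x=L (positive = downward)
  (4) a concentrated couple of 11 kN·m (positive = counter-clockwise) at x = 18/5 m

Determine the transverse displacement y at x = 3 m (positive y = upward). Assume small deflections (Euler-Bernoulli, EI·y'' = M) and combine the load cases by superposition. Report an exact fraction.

y(3) = -261059/12000000 m

Load 1 — point force P=7 kN at a=3/2 m (b=L-a=9/2):
  y_1 = -Pa(L-x)(2Lx-a²-x²)/(6LEI)  [x>a] = -7·(3/2)·(6-3)·(2·6·3-(3/2)²-3²)/(6·6·5000) = -693/160000 m
Load 2 — point force P=16 kN at a=2 m (b=L-a=4):
  y_2 = -Pa(L-x)(2Lx-a²-x²)/(6LEI)  [x>a] = -16·2·(6-3)·(2·6·3-2²-3²)/(6·6·5000) = -23/1875 m
Load 3 — triangular load w₀=2 kN/m (0→w₀ over full span):
  y_3 = -w₀x(7L⁴-10L²x²+3x⁴)/(360LEI) = -2·3·(7·6⁴-10·6²·3²+3·3⁴)/(360·6·5000) = -27/8000 m
Load 4 — applied couple M₀=11 kN·m at a=18/5 m (b=L-a=12/5):
  y_4 = (M₀x³/(6L)+C₁x)/EI  [x≤a] with C₁=M₀(3b²-L²)/(6L)=-143/25 = (11·3³/(6·6)+(-143/25)·3)/5000 = -891/500000 m
Superposition: y = Σ y_i = -261059/12000000 m ≈ -0.021755 m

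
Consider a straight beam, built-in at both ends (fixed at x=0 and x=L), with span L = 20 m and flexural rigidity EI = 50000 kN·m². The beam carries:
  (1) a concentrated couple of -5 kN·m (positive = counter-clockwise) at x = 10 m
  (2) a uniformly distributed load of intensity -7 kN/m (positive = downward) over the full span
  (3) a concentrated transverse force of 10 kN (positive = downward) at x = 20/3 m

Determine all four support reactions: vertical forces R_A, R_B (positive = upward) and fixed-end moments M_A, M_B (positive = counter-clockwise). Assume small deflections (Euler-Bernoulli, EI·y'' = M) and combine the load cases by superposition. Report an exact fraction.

Load 1 — applied couple M₀=-5 kN·m at a=10 m (b=L-a=10):
  R_A = 6M₀ab/L³ = 6·(-5)·10·10/20³ = -3/8 kN
  M_A = M₀b(2a-b)/L² = (-5)·10·(2·10-10)/20² = -5/4 kN·m
  R_B = -6M₀ab/L³ = -6·(-5)·10·10/20³ = 3/8 kN
  M_B = M₀a(2b-a)/L² = (-5)·10·(2·10-10)/20² = -5/4 kN·m
Load 2 — uniform load w=-7 kN/m over full span:
  R_A = wL/2 = (-7)·20/2 = -70 kN
  M_A = wL²/12 = (-7)·20²/12 = -700/3 kN·m
  R_B = wL/2 = (-7)·20/2 = -70 kN
  M_B = -wL²/12 = -(-7)·20²/12 = 700/3 kN·m
Load 3 — point force P=10 kN at a=20/3 m (b=L-a=40/3):
  R_A = Pb²(3a+b)/L³ = 10·(40/3)²·(3·(20/3)+(40/3))/20³ = 200/27 kN
  M_A = Pab²/L² = 10·(20/3)·(40/3)²/20² = 800/27 kN·m
  R_B = Pa²(a+3b)/L³ = 10·(20/3)²·((20/3)+3·(40/3))/20³ = 70/27 kN
  M_B = -Pa²b/L² = -10·(20/3)²·(40/3)/20² = -400/27 kN·m
Superposition: R_A = -13601/216 kN, M_A = -22135/108 kN·m, R_B = -14479/216 kN, M_B = 23465/108 kN·m

R_A = -13601/216 kN, M_A = -22135/108 kN·m, R_B = -14479/216 kN, M_B = 23465/108 kN·m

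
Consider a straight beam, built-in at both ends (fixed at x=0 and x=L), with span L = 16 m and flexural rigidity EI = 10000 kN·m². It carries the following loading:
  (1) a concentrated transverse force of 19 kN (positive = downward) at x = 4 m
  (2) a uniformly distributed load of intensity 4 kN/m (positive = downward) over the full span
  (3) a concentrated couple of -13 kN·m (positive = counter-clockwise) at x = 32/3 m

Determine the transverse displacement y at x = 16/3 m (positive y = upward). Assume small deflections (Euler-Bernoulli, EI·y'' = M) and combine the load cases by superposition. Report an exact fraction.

y(16/3) = -10864/151875 m

Load 1 — point force P=19 kN at a=4 m (b=L-a=12):
  y_1 = -Pa²(L-x)²(3bL-(3b+a)(L-x))/(6L³EI)  [x>a] = -19·4²·(16-(16/3))²·(3·12·16-(3·12+4)·(16-(16/3)))/(6·16³·10000) = -1064/50625 m
Load 2 — uniform load w=4 kN/m over full span:
  y_2 = -wx²(L-x)²/(24EI) = -4·(16/3)²·(16-(16/3))²/(24·10000) = -8192/151875 m
Load 3 — applied couple M₀=-13 kN·m at a=32/3 m (b=L-a=16/3):
  y_3 = (R_Ax³/6 - M_Ax²/2)/EI  [x≤a] with R_A=-13/12, M_A=-13/3 = ((-13/12)·(16/3)³/6 - (-13/3)·(16/3)²/2)/10000 = 104/30375 m
Superposition: y = Σ y_i = -10864/151875 m ≈ -0.071533 m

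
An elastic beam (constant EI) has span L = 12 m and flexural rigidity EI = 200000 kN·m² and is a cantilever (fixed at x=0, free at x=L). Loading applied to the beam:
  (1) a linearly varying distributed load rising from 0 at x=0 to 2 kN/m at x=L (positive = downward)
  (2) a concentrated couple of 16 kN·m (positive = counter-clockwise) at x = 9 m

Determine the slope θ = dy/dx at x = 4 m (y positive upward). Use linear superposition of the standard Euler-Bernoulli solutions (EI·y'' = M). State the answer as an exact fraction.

Load 1 — triangular load w₀=2 kN/m (0→w₀ over full span):
  θ_1 = (w₀Lx²/4-w₀L²x/3-w₀x⁴/(24L))/EI = (2·12·4²/4-2·12²·4/3-2·4⁴/(24·12))/200000 = -163/112500 rad
Load 2 — applied couple M₀=16 kN·m at a=9 m (b=L-a=3):
  θ_2 = M₀x/EI  [x≤a] = 16·4/200000 = 1/3125 rad
Superposition: θ = Σ θ_i = -127/112500 rad ≈ -0.001129 rad

θ(4) = -127/112500 rad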